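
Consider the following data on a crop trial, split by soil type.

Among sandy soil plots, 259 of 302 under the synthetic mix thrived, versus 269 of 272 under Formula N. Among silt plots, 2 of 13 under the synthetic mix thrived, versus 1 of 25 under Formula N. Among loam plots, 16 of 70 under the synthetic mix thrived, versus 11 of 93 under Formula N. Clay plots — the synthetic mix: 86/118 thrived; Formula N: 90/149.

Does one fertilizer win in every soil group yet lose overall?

No

Sandy soil: the synthetic mix 259/302 = 85.8%, Formula N 269/272 = 98.9% → Formula N
Silt: the synthetic mix 2/13 = 15.4%, Formula N 1/25 = 4.0% → the synthetic mix
Loam: the synthetic mix 16/70 = 22.9%, Formula N 11/93 = 11.8% → the synthetic mix
Clay: the synthetic mix 86/118 = 72.9%, Formula N 90/149 = 60.4% → the synthetic mix
Overall: the synthetic mix 363/503 = 72.2%, Formula N 371/539 = 68.8% → the synthetic mix
Neither sweeps: the synthetic mix wins 3 of 4 groups, Formula N wins 1. The synthetic mix wins overall but not every group — no Simpson reversal.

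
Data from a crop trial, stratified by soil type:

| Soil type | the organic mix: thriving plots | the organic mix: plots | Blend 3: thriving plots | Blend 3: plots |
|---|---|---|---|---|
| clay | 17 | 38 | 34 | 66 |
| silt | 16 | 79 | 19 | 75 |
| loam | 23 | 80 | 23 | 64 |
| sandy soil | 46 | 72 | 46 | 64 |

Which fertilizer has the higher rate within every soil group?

Blend 3

Clay: the organic mix 17/38 = 44.7%, Blend 3 34/66 = 51.5% → Blend 3
Silt: the organic mix 16/79 = 20.3%, Blend 3 19/75 = 25.3% → Blend 3
Loam: the organic mix 23/80 = 28.8%, Blend 3 23/64 = 35.9% → Blend 3
Sandy soil: the organic mix 46/72 = 63.9%, Blend 3 46/64 = 71.9% → Blend 3
Blend 3 has the higher rate in all 4 groups.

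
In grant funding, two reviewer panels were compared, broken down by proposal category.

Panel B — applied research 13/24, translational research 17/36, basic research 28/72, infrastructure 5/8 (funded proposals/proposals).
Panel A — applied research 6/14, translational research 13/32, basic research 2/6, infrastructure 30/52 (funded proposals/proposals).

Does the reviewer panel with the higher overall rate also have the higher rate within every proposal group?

Applied research: Panel B 13/24 = 54.2%, Panel A 6/14 = 42.9% → Panel B
Translational research: Panel B 17/36 = 47.2%, Panel A 13/32 = 40.6% → Panel B
Basic research: Panel B 28/72 = 38.9%, Panel A 2/6 = 33.3% → Panel B
Infrastructure: Panel B 5/8 = 62.5%, Panel A 30/52 = 57.7% → Panel B
Overall: Panel B 63/140 = 45.0%, Panel A 51/104 = 49.0% → Panel A
Panel B wins each proposal group but Panel A wins overall — the comparison reverses. Panel B's proposals skew toward basic research, which has a lower base rate.

No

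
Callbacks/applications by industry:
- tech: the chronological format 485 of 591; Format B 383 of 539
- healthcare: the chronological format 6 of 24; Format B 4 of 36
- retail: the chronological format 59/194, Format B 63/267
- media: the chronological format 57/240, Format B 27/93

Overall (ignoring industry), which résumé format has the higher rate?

the chronological format

Tech: the chronological format 485/591 = 82.1%, Format B 383/539 = 71.1% → the chronological format
Healthcare: the chronological format 6/24 = 25.0%, Format B 4/36 = 11.1% → the chronological format
Retail: the chronological format 59/194 = 30.4%, Format B 63/267 = 23.6% → the chronological format
Media: the chronological format 57/240 = 23.8%, Format B 27/93 = 29.0% → Format B
Overall: the chronological format 607/1049 = 57.9%, Format B 477/935 = 51.0% → the chronological format
(Neither sweeps every industry group, but the chronological format has the higher pooled rate.)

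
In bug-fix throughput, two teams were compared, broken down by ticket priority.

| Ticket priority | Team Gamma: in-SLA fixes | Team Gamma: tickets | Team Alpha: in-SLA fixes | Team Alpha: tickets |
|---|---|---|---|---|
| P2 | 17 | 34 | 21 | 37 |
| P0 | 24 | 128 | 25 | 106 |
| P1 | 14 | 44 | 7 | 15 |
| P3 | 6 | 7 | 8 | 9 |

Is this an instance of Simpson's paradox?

No

P2: Team Gamma 17/34 = 50.0%, Team Alpha 21/37 = 56.8% → Team Alpha
P0: Team Gamma 24/128 = 18.8%, Team Alpha 25/106 = 23.6% → Team Alpha
P1: Team Gamma 14/44 = 31.8%, Team Alpha 7/15 = 46.7% → Team Alpha
P3: Team Gamma 6/7 = 85.7%, Team Alpha 8/9 = 88.9% → Team Alpha
Overall: Team Gamma 61/213 = 28.6%, Team Alpha 61/167 = 36.5% → Team Alpha
Team Alpha wins overall and in every ticket group — no reversal.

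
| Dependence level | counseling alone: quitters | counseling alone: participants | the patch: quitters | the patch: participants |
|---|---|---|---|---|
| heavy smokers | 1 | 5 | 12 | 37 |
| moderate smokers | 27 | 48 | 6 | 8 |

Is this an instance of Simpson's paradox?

Heavy smokers: counseling alone 1/5 = 20.0%, the patch 12/37 = 32.4% → the patch
Moderate smokers: counseling alone 27/48 = 56.2%, the patch 6/8 = 75.0% → the patch
Overall: counseling alone 28/53 = 52.8%, the patch 18/45 = 40.0% → counseling alone
The patch wins each dependence group but counseling alone wins overall — the comparison reverses. The patch's participants skew toward heavy smokers, which has a lower base rate.

Yes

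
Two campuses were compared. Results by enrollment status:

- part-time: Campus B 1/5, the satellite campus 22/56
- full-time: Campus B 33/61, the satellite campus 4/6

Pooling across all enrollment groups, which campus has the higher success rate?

Part-time: Campus B 1/5 = 20.0%, the satellite campus 22/56 = 39.3% → the satellite campus
Full-time: Campus B 33/61 = 54.1%, the satellite campus 4/6 = 66.7% → the satellite campus
Overall: Campus B 34/66 = 51.5%, the satellite campus 26/62 = 41.9% → Campus B
(The satellite campus wins every enrollment group but Campus B wins overall — the satellite campus's students skew toward the low-rate part-time group.)

Campus B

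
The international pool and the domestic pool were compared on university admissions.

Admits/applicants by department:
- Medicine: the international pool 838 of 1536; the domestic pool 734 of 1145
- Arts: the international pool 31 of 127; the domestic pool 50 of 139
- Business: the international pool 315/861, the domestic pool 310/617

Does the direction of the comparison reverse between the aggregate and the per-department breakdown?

No

Medicine: the international pool 838/1536 = 54.6%, the domestic pool 734/1145 = 64.1% → the domestic pool
Arts: the international pool 31/127 = 24.4%, the domestic pool 50/139 = 36.0% → the domestic pool
Business: the international pool 315/861 = 36.6%, the domestic pool 310/617 = 50.2% → the domestic pool
Overall: the international pool 1184/2524 = 46.9%, the domestic pool 1094/1901 = 57.5% → the domestic pool
The domestic pool wins overall and in every department group — no reversal.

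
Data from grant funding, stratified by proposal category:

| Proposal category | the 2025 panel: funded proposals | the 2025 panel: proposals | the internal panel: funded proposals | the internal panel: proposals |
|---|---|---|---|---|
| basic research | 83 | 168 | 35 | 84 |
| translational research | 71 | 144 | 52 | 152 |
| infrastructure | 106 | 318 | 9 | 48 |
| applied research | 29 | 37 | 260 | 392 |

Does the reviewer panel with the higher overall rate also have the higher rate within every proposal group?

Basic research: the 2025 panel 83/168 = 49.4%, the internal panel 35/84 = 41.7% → the 2025 panel
Translational research: the 2025 panel 71/144 = 49.3%, the internal panel 52/152 = 34.2% → the 2025 panel
Infrastructure: the 2025 panel 106/318 = 33.3%, the internal panel 9/48 = 18.8% → the 2025 panel
Applied research: the 2025 panel 29/37 = 78.4%, the internal panel 260/392 = 66.3% → the 2025 panel
Overall: the 2025 panel 289/667 = 43.3%, the internal panel 356/676 = 52.7% → the internal panel
The 2025 panel wins each proposal group but the internal panel wins overall — the comparison reverses. The 2025 panel's proposals skew toward infrastructure, which has a lower base rate.

No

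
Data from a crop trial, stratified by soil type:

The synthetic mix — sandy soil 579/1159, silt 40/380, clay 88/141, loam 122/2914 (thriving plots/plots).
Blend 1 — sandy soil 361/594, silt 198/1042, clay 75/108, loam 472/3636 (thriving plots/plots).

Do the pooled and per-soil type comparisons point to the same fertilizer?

Yes

Sandy soil: the synthetic mix 579/1159 = 50.0%, Blend 1 361/594 = 60.8% → Blend 1
Silt: the synthetic mix 40/380 = 10.5%, Blend 1 198/1042 = 19.0% → Blend 1
Clay: the synthetic mix 88/141 = 62.4%, Blend 1 75/108 = 69.4% → Blend 1
Loam: the synthetic mix 122/2914 = 4.2%, Blend 1 472/3636 = 13.0% → Blend 1
Overall: the synthetic mix 829/4594 = 18.0%, Blend 1 1106/5380 = 20.6% → Blend 1
Blend 1 wins overall and in every soil group — no reversal.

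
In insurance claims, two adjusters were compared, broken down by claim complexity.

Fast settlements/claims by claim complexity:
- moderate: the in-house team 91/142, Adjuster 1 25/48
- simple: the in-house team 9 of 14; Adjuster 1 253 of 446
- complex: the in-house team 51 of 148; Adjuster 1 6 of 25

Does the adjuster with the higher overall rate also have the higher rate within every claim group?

Moderate: the in-house team 91/142 = 64.1%, Adjuster 1 25/48 = 52.1% → the in-house team
Simple: the in-house team 9/14 = 64.3%, Adjuster 1 253/446 = 56.7% → the in-house team
Complex: the in-house team 51/148 = 34.5%, Adjuster 1 6/25 = 24.0% → the in-house team
Overall: the in-house team 151/304 = 49.7%, Adjuster 1 284/519 = 54.7% → Adjuster 1
The in-house team wins each claim group but Adjuster 1 wins overall — the comparison reverses. The in-house team's claims skew toward complex, which has a lower base rate.

No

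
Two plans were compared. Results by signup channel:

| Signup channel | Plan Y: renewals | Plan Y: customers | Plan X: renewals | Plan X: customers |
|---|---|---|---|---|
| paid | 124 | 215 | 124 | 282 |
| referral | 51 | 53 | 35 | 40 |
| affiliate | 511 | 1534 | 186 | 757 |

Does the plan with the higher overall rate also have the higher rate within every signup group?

Yes

Paid: Plan Y 124/215 = 57.7%, Plan X 124/282 = 44.0% → Plan Y
Referral: Plan Y 51/53 = 96.2%, Plan X 35/40 = 87.5% → Plan Y
Affiliate: Plan Y 511/1534 = 33.3%, Plan X 186/757 = 24.6% → Plan Y
Overall: Plan Y 686/1802 = 38.1%, Plan X 345/1079 = 32.0% → Plan Y
Plan Y wins overall and in every signup group — no reversal.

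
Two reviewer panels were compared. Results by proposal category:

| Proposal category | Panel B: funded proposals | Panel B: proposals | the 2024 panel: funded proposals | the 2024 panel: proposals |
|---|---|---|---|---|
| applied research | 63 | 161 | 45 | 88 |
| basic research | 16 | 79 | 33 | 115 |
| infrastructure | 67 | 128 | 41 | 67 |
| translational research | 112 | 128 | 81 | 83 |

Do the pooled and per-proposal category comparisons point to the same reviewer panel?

Applied research: Panel B 63/161 = 39.1%, the 2024 panel 45/88 = 51.1% → the 2024 panel
Basic research: Panel B 16/79 = 20.3%, the 2024 panel 33/115 = 28.7% → the 2024 panel
Infrastructure: Panel B 67/128 = 52.3%, the 2024 panel 41/67 = 61.2% → the 2024 panel
Translational research: Panel B 112/128 = 87.5%, the 2024 panel 81/83 = 97.6% → the 2024 panel
Overall: Panel B 258/496 = 52.0%, the 2024 panel 200/353 = 56.7% → the 2024 panel
The 2024 panel wins overall and in every proposal group — no reversal.

Yes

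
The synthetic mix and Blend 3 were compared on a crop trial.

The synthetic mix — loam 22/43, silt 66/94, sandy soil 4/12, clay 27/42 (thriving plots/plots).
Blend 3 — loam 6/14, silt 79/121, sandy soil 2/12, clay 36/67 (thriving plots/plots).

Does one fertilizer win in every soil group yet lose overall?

Loam: the synthetic mix 22/43 = 51.2%, Blend 3 6/14 = 42.9% → the synthetic mix
Silt: the synthetic mix 66/94 = 70.2%, Blend 3 79/121 = 65.3% → the synthetic mix
Sandy soil: the synthetic mix 4/12 = 33.3%, Blend 3 2/12 = 16.7% → the synthetic mix
Clay: the synthetic mix 27/42 = 64.3%, Blend 3 36/67 = 53.7% → the synthetic mix
Overall: the synthetic mix 119/191 = 62.3%, Blend 3 123/214 = 57.5% → the synthetic mix
The synthetic mix wins overall and in every soil group — no reversal.

No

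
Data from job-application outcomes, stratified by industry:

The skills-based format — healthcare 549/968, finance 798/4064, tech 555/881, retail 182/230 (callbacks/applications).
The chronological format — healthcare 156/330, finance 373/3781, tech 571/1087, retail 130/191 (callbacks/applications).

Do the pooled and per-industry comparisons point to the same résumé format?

Healthcare: the skills-based format 549/968 = 56.7%, the chronological format 156/330 = 47.3% → the skills-based format
Finance: the skills-based format 798/4064 = 19.6%, the chronological format 373/3781 = 9.9% → the skills-based format
Tech: the skills-based format 555/881 = 63.0%, the chronological format 571/1087 = 52.5% → the skills-based format
Retail: the skills-based format 182/230 = 79.1%, the chronological format 130/191 = 68.1% → the skills-based format
Overall: the skills-based format 2084/6143 = 33.9%, the chronological format 1230/5389 = 22.8% → the skills-based format
The skills-based format wins overall and in every industry group — no reversal.

Yes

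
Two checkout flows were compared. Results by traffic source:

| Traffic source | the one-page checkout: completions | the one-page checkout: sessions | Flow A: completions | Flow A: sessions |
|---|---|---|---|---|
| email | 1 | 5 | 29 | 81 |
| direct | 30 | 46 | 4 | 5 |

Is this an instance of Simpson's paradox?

Email: the one-page checkout 1/5 = 20.0%, Flow A 29/81 = 35.8% → Flow A
Direct: the one-page checkout 30/46 = 65.2%, Flow A 4/5 = 80.0% → Flow A
Overall: the one-page checkout 31/51 = 60.8%, Flow A 33/86 = 38.4% → the one-page checkout
Flow A wins each traffic group but the one-page checkout wins overall — the comparison reverses. Flow A's sessions skew toward email, which has a lower base rate.

Yes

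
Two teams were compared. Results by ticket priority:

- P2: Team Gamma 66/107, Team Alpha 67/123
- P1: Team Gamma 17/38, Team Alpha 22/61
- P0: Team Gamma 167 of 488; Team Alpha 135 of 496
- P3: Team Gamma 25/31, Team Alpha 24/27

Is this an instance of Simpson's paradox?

No

P2: Team Gamma 66/107 = 61.7%, Team Alpha 67/123 = 54.5% → Team Gamma
P1: Team Gamma 17/38 = 44.7%, Team Alpha 22/61 = 36.1% → Team Gamma
P0: Team Gamma 167/488 = 34.2%, Team Alpha 135/496 = 27.2% → Team Gamma
P3: Team Gamma 25/31 = 80.6%, Team Alpha 24/27 = 88.9% → Team Alpha
Overall: Team Gamma 275/664 = 41.4%, Team Alpha 248/707 = 35.1% → Team Gamma
Neither sweeps: Team Gamma wins 3 of 4 groups, Team Alpha wins 1. Team Gamma wins overall but not every group — no Simpson reversal.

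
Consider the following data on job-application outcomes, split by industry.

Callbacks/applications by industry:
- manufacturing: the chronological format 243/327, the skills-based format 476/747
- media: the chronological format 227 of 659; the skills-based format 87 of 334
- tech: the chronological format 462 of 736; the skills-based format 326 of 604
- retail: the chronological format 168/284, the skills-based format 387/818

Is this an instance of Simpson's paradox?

No

Manufacturing: the chronological format 243/327 = 74.3%, the skills-based format 476/747 = 63.7% → the chronological format
Media: the chronological format 227/659 = 34.4%, the skills-based format 87/334 = 26.0% → the chronological format
Tech: the chronological format 462/736 = 62.8%, the skills-based format 326/604 = 54.0% → the chronological format
Retail: the chronological format 168/284 = 59.2%, the skills-based format 387/818 = 47.3% → the chronological format
Overall: the chronological format 1100/2006 = 54.8%, the skills-based format 1276/2503 = 51.0% → the chronological format
The chronological format wins overall and in every industry group — no reversal.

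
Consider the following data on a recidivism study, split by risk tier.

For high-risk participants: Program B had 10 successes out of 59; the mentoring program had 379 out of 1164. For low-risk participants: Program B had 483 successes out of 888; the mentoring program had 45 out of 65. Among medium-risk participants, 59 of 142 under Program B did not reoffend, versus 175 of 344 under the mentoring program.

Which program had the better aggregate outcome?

Program B

High-risk: Program B 10/59 = 16.9%, the mentoring program 379/1164 = 32.6% → the mentoring program
Low-risk: Program B 483/888 = 54.4%, the mentoring program 45/65 = 69.2% → the mentoring program
Medium-risk: Program B 59/142 = 41.5%, the mentoring program 175/344 = 50.9% → the mentoring program
Overall: Program B 552/1089 = 50.7%, the mentoring program 599/1573 = 38.1% → Program B
(The mentoring program wins every risk group but Program B wins overall — the mentoring program's participants skew toward the low-rate high-risk group.)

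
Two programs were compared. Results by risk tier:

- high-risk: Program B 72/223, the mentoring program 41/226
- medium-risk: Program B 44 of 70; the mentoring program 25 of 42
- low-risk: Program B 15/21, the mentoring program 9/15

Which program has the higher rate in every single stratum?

High-risk: Program B 72/223 = 32.3%, the mentoring program 41/226 = 18.1% → Program B
Medium-risk: Program B 44/70 = 62.9%, the mentoring program 25/42 = 59.5% → Program B
Low-risk: Program B 15/21 = 71.4%, the mentoring program 9/15 = 60.0% → Program B
Program B has the higher rate in all 3 groups.

Program B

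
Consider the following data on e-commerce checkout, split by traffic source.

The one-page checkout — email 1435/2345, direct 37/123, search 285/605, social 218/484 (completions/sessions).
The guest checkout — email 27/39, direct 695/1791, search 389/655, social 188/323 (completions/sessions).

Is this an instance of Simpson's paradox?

Yes

Email: the one-page checkout 1435/2345 = 61.2%, the guest checkout 27/39 = 69.2% → the guest checkout
Direct: the one-page checkout 37/123 = 30.1%, the guest checkout 695/1791 = 38.8% → the guest checkout
Search: the one-page checkout 285/605 = 47.1%, the guest checkout 389/655 = 59.4% → the guest checkout
Social: the one-page checkout 218/484 = 45.0%, the guest checkout 188/323 = 58.2% → the guest checkout
Overall: the one-page checkout 1975/3557 = 55.5%, the guest checkout 1299/2808 = 46.3% → the one-page checkout
The guest checkout wins each traffic group but the one-page checkout wins overall — the comparison reverses. The guest checkout's sessions skew toward direct, which has a lower base rate.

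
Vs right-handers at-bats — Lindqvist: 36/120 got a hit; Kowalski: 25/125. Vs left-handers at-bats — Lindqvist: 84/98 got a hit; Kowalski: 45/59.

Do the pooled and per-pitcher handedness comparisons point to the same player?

Vs right-handers: Lindqvist 36/120 = 30.0%, Kowalski 25/125 = 20.0% → Lindqvist
Vs left-handers: Lindqvist 84/98 = 85.7%, Kowalski 45/59 = 76.3% → Lindqvist
Overall: Lindqvist 120/218 = 55.0%, Kowalski 70/184 = 38.0% → Lindqvist
Lindqvist wins overall and in every pitcher group — no reversal.

Yes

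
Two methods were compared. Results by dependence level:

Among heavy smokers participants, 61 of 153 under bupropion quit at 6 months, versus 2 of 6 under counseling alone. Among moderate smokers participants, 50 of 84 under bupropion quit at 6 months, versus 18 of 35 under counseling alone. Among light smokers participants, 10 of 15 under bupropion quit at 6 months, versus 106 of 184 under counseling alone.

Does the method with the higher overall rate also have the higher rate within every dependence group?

No

Heavy smokers: bupropion 61/153 = 39.9%, counseling alone 2/6 = 33.3% → bupropion
Moderate smokers: bupropion 50/84 = 59.5%, counseling alone 18/35 = 51.4% → bupropion
Light smokers: bupropion 10/15 = 66.7%, counseling alone 106/184 = 57.6% → bupropion
Overall: bupropion 121/252 = 48.0%, counseling alone 126/225 = 56.0% → counseling alone
Bupropion wins each dependence group but counseling alone wins overall — the comparison reverses. Bupropion's participants skew toward heavy smokers, which has a lower base rate.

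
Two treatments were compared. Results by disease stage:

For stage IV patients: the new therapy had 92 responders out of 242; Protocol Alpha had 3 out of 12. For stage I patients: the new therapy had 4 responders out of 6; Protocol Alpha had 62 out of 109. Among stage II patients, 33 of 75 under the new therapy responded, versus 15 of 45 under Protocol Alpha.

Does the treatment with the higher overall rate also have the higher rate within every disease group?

Stage IV: the new therapy 92/242 = 38.0%, Protocol Alpha 3/12 = 25.0% → the new therapy
Stage I: the new therapy 4/6 = 66.7%, Protocol Alpha 62/109 = 56.9% → the new therapy
Stage II: the new therapy 33/75 = 44.0%, Protocol Alpha 15/45 = 33.3% → the new therapy
Overall: the new therapy 129/323 = 39.9%, Protocol Alpha 80/166 = 48.2% → Protocol Alpha
The new therapy wins each disease group but Protocol Alpha wins overall — the comparison reverses. The new therapy's patients skew toward stage IV, which has a lower base rate.

No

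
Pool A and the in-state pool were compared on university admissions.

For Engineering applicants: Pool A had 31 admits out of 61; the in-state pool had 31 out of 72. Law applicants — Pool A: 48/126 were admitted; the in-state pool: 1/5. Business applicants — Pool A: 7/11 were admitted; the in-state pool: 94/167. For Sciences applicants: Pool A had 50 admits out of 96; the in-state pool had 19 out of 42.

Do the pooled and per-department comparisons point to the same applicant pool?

Engineering: Pool A 31/61 = 50.8%, the in-state pool 31/72 = 43.1% → Pool A
Law: Pool A 48/126 = 38.1%, the in-state pool 1/5 = 20.0% → Pool A
Business: Pool A 7/11 = 63.6%, the in-state pool 94/167 = 56.3% → Pool A
Sciences: Pool A 50/96 = 52.1%, the in-state pool 19/42 = 45.2% → Pool A
Overall: Pool A 136/294 = 46.3%, the in-state pool 145/286 = 50.7% → the in-state pool
Pool A wins each department group but the in-state pool wins overall — the comparison reverses. Pool A's applicants skew toward Law, which has a lower base rate.

No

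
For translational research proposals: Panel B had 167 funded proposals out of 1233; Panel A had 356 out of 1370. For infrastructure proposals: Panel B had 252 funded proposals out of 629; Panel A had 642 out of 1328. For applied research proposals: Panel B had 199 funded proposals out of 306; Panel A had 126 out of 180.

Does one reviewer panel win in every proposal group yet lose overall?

No

Translational research: Panel B 167/1233 = 13.5%, Panel A 356/1370 = 26.0% → Panel A
Infrastructure: Panel B 252/629 = 40.1%, Panel A 642/1328 = 48.3% → Panel A
Applied research: Panel B 199/306 = 65.0%, Panel A 126/180 = 70.0% → Panel A
Overall: Panel B 618/2168 = 28.5%, Panel A 1124/2878 = 39.1% → Panel A
Panel A wins overall and in every proposal group — no reversal.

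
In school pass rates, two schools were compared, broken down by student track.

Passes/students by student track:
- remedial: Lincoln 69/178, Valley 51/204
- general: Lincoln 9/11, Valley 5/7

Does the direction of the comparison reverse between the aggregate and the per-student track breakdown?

Remedial: Lincoln 69/178 = 38.8%, Valley 51/204 = 25.0% → Lincoln
General: Lincoln 9/11 = 81.8%, Valley 5/7 = 71.4% → Lincoln
Overall: Lincoln 78/189 = 41.3%, Valley 56/211 = 26.5% → Lincoln
Lincoln wins overall and in every student group — no reversal.

No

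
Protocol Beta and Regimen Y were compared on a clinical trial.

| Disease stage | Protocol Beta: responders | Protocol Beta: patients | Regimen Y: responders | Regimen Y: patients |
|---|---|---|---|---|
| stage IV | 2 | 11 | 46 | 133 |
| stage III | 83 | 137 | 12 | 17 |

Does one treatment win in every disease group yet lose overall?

Stage IV: Protocol Beta 2/11 = 18.2%, Regimen Y 46/133 = 34.6% → Regimen Y
Stage III: Protocol Beta 83/137 = 60.6%, Regimen Y 12/17 = 70.6% → Regimen Y
Overall: Protocol Beta 85/148 = 57.4%, Regimen Y 58/150 = 38.7% → Protocol Beta
Regimen Y wins each disease group but Protocol Beta wins overall — the comparison reverses. Regimen Y's patients skew toward stage IV, which has a lower base rate.

Yes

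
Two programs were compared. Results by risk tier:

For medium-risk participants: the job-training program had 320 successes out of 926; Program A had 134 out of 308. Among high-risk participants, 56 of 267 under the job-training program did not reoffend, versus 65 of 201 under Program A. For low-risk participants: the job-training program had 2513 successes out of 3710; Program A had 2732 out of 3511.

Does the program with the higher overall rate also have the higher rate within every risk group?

Medium-risk: the job-training program 320/926 = 34.6%, Program A 134/308 = 43.5% → Program A
High-risk: the job-training program 56/267 = 21.0%, Program A 65/201 = 32.3% → Program A
Low-risk: the job-training program 2513/3710 = 67.7%, Program A 2732/3511 = 77.8% → Program A
Overall: the job-training program 2889/4903 = 58.9%, Program A 2931/4020 = 72.9% → Program A
Program A wins overall and in every risk group — no reversal.

Yes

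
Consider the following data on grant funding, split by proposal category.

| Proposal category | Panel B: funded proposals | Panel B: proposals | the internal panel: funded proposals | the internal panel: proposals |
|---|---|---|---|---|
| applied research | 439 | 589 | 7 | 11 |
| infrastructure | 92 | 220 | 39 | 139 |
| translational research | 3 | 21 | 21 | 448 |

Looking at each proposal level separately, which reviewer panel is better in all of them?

Applied research: Panel B 439/589 = 74.5%, the internal panel 7/11 = 63.6% → Panel B
Infrastructure: Panel B 92/220 = 41.8%, the internal panel 39/139 = 28.1% → Panel B
Translational research: Panel B 3/21 = 14.3%, the internal panel 21/448 = 4.7% → Panel B
Panel B has the higher rate in all 3 groups.

Panel B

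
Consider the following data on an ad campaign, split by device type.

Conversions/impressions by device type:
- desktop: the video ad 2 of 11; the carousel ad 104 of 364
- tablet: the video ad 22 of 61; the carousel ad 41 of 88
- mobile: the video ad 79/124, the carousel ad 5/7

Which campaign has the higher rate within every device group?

the carousel ad

Desktop: the video ad 2/11 = 18.2%, the carousel ad 104/364 = 28.6% → the carousel ad
Tablet: the video ad 22/61 = 36.1%, the carousel ad 41/88 = 46.6% → the carousel ad
Mobile: the video ad 79/124 = 63.7%, the carousel ad 5/7 = 71.4% → the carousel ad
The carousel ad has the higher rate in all 3 groups.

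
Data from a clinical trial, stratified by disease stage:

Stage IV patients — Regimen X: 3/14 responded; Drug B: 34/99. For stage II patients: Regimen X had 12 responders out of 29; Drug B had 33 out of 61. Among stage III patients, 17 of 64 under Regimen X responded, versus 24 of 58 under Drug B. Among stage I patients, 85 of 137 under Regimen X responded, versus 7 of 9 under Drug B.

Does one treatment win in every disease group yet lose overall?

Stage IV: Regimen X 3/14 = 21.4%, Drug B 34/99 = 34.3% → Drug B
Stage II: Regimen X 12/29 = 41.4%, Drug B 33/61 = 54.1% → Drug B
Stage III: Regimen X 17/64 = 26.6%, Drug B 24/58 = 41.4% → Drug B
Stage I: Regimen X 85/137 = 62.0%, Drug B 7/9 = 77.8% → Drug B
Overall: Regimen X 117/244 = 48.0%, Drug B 98/227 = 43.2% → Regimen X
Drug B wins each disease group but Regimen X wins overall — the comparison reverses. Drug B's patients skew toward stage IV, which has a lower base rate.

Yes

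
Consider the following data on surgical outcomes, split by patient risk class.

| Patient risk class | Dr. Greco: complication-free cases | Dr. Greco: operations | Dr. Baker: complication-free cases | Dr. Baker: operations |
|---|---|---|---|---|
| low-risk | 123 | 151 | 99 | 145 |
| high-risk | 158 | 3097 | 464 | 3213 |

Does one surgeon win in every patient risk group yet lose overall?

No

Low-risk: Dr. Greco 123/151 = 81.5%, Dr. Baker 99/145 = 68.3% → Dr. Greco
High-risk: Dr. Greco 158/3097 = 5.1%, Dr. Baker 464/3213 = 14.4% → Dr. Baker
Overall: Dr. Greco 281/3248 = 8.7%, Dr. Baker 563/3358 = 16.8% → Dr. Baker
Neither sweeps: Dr. Greco wins 1 of 2 groups, Dr. Baker wins 1. Dr. Baker wins overall but not every group — no Simpson reversal.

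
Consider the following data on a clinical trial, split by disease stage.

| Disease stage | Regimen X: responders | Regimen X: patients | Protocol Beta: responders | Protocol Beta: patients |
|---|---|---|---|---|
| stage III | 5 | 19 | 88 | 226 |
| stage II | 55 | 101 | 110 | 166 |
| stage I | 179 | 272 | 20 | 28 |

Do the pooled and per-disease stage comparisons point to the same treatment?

No

Stage III: Regimen X 5/19 = 26.3%, Protocol Beta 88/226 = 38.9% → Protocol Beta
Stage II: Regimen X 55/101 = 54.5%, Protocol Beta 110/166 = 66.3% → Protocol Beta
Stage I: Regimen X 179/272 = 65.8%, Protocol Beta 20/28 = 71.4% → Protocol Beta
Overall: Regimen X 239/392 = 61.0%, Protocol Beta 218/420 = 51.9% → Regimen X
Protocol Beta wins each disease group but Regimen X wins overall — the comparison reverses. Protocol Beta's patients skew toward stage III, which has a lower base rate.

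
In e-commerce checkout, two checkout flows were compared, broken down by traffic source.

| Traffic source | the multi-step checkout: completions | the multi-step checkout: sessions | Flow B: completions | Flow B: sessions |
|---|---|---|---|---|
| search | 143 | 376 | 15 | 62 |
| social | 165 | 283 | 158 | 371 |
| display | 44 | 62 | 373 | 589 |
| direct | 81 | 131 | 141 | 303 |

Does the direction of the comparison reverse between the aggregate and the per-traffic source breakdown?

Yes

Search: the multi-step checkout 143/376 = 38.0%, Flow B 15/62 = 24.2% → the multi-step checkout
Social: the multi-step checkout 165/283 = 58.3%, Flow B 158/371 = 42.6% → the multi-step checkout
Display: the multi-step checkout 44/62 = 71.0%, Flow B 373/589 = 63.3% → the multi-step checkout
Direct: the multi-step checkout 81/131 = 61.8%, Flow B 141/303 = 46.5% → the multi-step checkout
Overall: the multi-step checkout 433/852 = 50.8%, Flow B 687/1325 = 51.8% → Flow B
The multi-step checkout wins each traffic group but Flow B wins overall — the comparison reverses. The multi-step checkout's sessions skew toward search, which has a lower base rate.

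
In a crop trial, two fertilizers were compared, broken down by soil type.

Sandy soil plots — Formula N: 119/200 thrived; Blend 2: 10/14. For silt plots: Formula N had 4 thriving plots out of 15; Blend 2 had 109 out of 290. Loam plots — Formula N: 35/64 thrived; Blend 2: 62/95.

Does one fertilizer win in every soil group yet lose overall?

Yes

Sandy soil: Formula N 119/200 = 59.5%, Blend 2 10/14 = 71.4% → Blend 2
Silt: Formula N 4/15 = 26.7%, Blend 2 109/290 = 37.6% → Blend 2
Loam: Formula N 35/64 = 54.7%, Blend 2 62/95 = 65.3% → Blend 2
Overall: Formula N 158/279 = 56.6%, Blend 2 181/399 = 45.4% → Formula N
Blend 2 wins each soil group but Formula N wins overall — the comparison reverses. Blend 2's plots skew toward silt, which has a lower base rate.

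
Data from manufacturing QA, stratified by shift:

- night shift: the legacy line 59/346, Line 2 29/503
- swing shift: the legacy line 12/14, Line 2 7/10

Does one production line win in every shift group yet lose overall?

Night shift: the legacy line 59/346 = 17.1%, Line 2 29/503 = 5.8% → the legacy line
Swing shift: the legacy line 12/14 = 85.7%, Line 2 7/10 = 70.0% → the legacy line
Overall: the legacy line 71/360 = 19.7%, Line 2 36/513 = 7.0% → the legacy line
The legacy line wins overall and in every shift group — no reversal.

No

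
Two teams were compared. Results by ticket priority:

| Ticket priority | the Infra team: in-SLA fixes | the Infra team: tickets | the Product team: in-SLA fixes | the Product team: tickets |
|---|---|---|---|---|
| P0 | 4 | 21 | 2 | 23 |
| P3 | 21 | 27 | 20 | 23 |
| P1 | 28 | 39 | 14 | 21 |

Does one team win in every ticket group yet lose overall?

No

P0: the Infra team 4/21 = 19.0%, the Product team 2/23 = 8.7% → the Infra team
P3: the Infra team 21/27 = 77.8%, the Product team 20/23 = 87.0% → the Product team
P1: the Infra team 28/39 = 71.8%, the Product team 14/21 = 66.7% → the Infra team
Overall: the Infra team 53/87 = 60.9%, the Product team 36/67 = 53.7% → the Infra team
Neither sweeps: the Infra team wins 2 of 3 groups, the Product team wins 1. The Infra team wins overall but not every group — no Simpson reversal.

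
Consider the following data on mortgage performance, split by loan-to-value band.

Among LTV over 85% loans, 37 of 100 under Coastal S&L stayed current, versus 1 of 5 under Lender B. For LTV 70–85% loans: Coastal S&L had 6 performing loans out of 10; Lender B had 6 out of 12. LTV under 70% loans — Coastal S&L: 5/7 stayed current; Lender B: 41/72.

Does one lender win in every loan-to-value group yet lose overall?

LTV over 85%: Coastal S&L 37/100 = 37.0%, Lender B 1/5 = 20.0% → Coastal S&L
LTV 70–85%: Coastal S&L 6/10 = 60.0%, Lender B 6/12 = 50.0% → Coastal S&L
LTV under 70%: Coastal S&L 5/7 = 71.4%, Lender B 41/72 = 56.9% → Coastal S&L
Overall: Coastal S&L 48/117 = 41.0%, Lender B 48/89 = 53.9% → Lender B
Coastal S&L wins each loan-to-value group but Lender B wins overall — the comparison reverses. Coastal S&L's loans skew toward LTV over 85%, which has a lower base rate.

Yes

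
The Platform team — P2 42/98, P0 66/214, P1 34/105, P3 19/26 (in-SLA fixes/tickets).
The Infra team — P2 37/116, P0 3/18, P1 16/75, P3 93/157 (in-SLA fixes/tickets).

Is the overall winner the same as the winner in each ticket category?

P2: the Platform team 42/98 = 42.9%, the Infra team 37/116 = 31.9% → the Platform team
P0: the Platform team 66/214 = 30.8%, the Infra team 3/18 = 16.7% → the Platform team
P1: the Platform team 34/105 = 32.4%, the Infra team 16/75 = 21.3% → the Platform team
P3: the Platform team 19/26 = 73.1%, the Infra team 93/157 = 59.2% → the Platform team
Overall: the Platform team 161/443 = 36.3%, the Infra team 149/366 = 40.7% → the Infra team
The Platform team wins each ticket group but the Infra team wins overall — the comparison reverses. The Platform team's tickets skew toward P0, which has a lower base rate.

No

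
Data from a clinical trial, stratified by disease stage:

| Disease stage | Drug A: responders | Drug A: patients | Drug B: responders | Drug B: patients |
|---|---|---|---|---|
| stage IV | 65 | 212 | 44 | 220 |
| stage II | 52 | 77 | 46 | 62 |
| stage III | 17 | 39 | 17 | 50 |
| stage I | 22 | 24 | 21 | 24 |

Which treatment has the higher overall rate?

Drug A

Stage IV: Drug A 65/212 = 30.7%, Drug B 44/220 = 20.0% → Drug A
Stage II: Drug A 52/77 = 67.5%, Drug B 46/62 = 74.2% → Drug B
Stage III: Drug A 17/39 = 43.6%, Drug B 17/50 = 34.0% → Drug A
Stage I: Drug A 22/24 = 91.7%, Drug B 21/24 = 87.5% → Drug A
Overall: Drug A 156/352 = 44.3%, Drug B 128/356 = 36.0% → Drug A
(Neither sweeps every disease group, but Drug A has the higher pooled rate.)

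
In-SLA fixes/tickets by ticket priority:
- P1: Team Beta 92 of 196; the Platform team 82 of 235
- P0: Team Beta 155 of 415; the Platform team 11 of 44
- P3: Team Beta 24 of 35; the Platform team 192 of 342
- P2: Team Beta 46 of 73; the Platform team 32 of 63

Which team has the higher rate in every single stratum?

P1: Team Beta 92/196 = 46.9%, the Platform team 82/235 = 34.9% → Team Beta
P0: Team Beta 155/415 = 37.3%, the Platform team 11/44 = 25.0% → Team Beta
P3: Team Beta 24/35 = 68.6%, the Platform team 192/342 = 56.1% → Team Beta
P2: Team Beta 46/73 = 63.0%, the Platform team 32/63 = 50.8% → Team Beta
Team Beta has the higher rate in all 4 groups.

Team Beta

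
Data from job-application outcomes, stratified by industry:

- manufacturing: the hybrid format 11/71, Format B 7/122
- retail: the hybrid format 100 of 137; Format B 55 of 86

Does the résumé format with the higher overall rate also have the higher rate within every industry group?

Manufacturing: the hybrid format 11/71 = 15.5%, Format B 7/122 = 5.7% → the hybrid format
Retail: the hybrid format 100/137 = 73.0%, Format B 55/86 = 64.0% → the hybrid format
Overall: the hybrid format 111/208 = 53.4%, Format B 62/208 = 29.8% → the hybrid format
The hybrid format wins overall and in every industry group — no reversal.

Yes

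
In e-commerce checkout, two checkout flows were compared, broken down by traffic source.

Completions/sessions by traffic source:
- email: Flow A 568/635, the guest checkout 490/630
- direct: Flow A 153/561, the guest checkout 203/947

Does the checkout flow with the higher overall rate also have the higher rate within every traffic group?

Email: Flow A 568/635 = 89.4%, the guest checkout 490/630 = 77.8% → Flow A
Direct: Flow A 153/561 = 27.3%, the guest checkout 203/947 = 21.4% → Flow A
Overall: Flow A 721/1196 = 60.3%, the guest checkout 693/1577 = 43.9% → Flow A
Flow A wins overall and in every traffic group — no reversal.

Yes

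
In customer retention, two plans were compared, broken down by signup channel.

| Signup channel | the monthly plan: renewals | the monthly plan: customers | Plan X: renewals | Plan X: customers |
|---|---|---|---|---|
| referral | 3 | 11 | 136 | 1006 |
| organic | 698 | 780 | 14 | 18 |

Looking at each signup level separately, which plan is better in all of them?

the monthly plan

Referral: the monthly plan 3/11 = 27.3%, Plan X 136/1006 = 13.5% → the monthly plan
Organic: the monthly plan 698/780 = 89.5%, Plan X 14/18 = 77.8% → the monthly plan
The monthly plan has the higher rate in both groups.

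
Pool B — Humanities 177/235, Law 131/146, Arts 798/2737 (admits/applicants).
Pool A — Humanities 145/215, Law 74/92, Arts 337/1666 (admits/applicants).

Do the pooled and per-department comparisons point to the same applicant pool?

Yes

Humanities: Pool B 177/235 = 75.3%, Pool A 145/215 = 67.4% → Pool B
Law: Pool B 131/146 = 89.7%, Pool A 74/92 = 80.4% → Pool B
Arts: Pool B 798/2737 = 29.2%, Pool A 337/1666 = 20.2% → Pool B
Overall: Pool B 1106/3118 = 35.5%, Pool A 556/1973 = 28.2% → Pool B
Pool B wins overall and in every department group — no reversal.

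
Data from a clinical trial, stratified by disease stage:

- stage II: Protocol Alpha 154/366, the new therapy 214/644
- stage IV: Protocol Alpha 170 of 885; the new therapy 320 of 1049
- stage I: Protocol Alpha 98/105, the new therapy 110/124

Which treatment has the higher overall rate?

Stage II: Protocol Alpha 154/366 = 42.1%, the new therapy 214/644 = 33.2% → Protocol Alpha
Stage IV: Protocol Alpha 170/885 = 19.2%, the new therapy 320/1049 = 30.5% → the new therapy
Stage I: Protocol Alpha 98/105 = 93.3%, the new therapy 110/124 = 88.7% → Protocol Alpha
Overall: Protocol Alpha 422/1356 = 31.1%, the new therapy 644/1817 = 35.4% → the new therapy
(Neither sweeps every disease group, but the new therapy has the higher pooled rate.)

the new therapy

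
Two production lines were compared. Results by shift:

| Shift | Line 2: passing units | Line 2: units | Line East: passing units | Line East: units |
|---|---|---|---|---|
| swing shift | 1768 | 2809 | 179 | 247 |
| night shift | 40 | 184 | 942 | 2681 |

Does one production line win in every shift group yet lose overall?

Yes

Swing shift: Line 2 1768/2809 = 62.9%, Line East 179/247 = 72.5% → Line East
Night shift: Line 2 40/184 = 21.7%, Line East 942/2681 = 35.1% → Line East
Overall: Line 2 1808/2993 = 60.4%, Line East 1121/2928 = 38.3% → Line 2
Line East wins each shift group but Line 2 wins overall — the comparison reverses. Line East's units skew toward night shift, which has a lower base rate.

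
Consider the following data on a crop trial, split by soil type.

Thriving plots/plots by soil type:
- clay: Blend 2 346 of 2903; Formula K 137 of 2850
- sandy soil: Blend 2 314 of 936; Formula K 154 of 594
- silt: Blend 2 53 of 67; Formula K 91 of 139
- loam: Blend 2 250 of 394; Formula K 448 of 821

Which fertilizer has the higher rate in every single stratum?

Blend 2

Clay: Blend 2 346/2903 = 11.9%, Formula K 137/2850 = 4.8% → Blend 2
Sandy soil: Blend 2 314/936 = 33.5%, Formula K 154/594 = 25.9% → Blend 2
Silt: Blend 2 53/67 = 79.1%, Formula K 91/139 = 65.5% → Blend 2
Loam: Blend 2 250/394 = 63.5%, Formula K 448/821 = 54.6% → Blend 2
Blend 2 has the higher rate in all 4 groups.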